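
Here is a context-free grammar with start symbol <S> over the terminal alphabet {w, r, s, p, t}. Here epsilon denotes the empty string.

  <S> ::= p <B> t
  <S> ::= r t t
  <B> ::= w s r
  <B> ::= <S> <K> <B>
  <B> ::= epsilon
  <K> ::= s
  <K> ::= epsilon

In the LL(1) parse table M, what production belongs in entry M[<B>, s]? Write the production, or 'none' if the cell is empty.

none

FIRST(<S>): from <S>::=p <B> t we get {p}; from <S>::=r t t we get {r}. So FIRST(<S>) = {p, r}.
FIRST(<K>): from <K>::=s we get {s}; from <K>::=epsilon we get {epsilon}. So FIRST(<K>) = {epsilon, s}.
FIRST(<B>): from <B>::=w s r we get {w}; from <B>::=<S> <K> <B> we get {p, r}; from <B>::=epsilon we get {epsilon}. So FIRST(<B>) = {epsilon, p, r, w}.
FOLLOW(<S>) includes $ since <S> is the start symbol.
FOLLOW(<B>): in <S>::=p <B> t, <B> is followed by t with FIRST {t}; in <B>::=<S> <K> <B>, the suffix after <B> is empty (adds nothing new). Thus FOLLOW(<B>) = {t}.
For <B> ::= w s r: FIRST(w s r) = {w}, so it goes in M[<B>, t] for t ∈ {w}.
For <B> ::= <S> <K> <B>: FIRST(<S> <K> <B>) = {p, r}, so it goes in M[<B>, t] for t ∈ {p, r}.
For <B> ::= epsilon: FIRST(epsilon) = {epsilon}, so it goes in M[<B>, t] for t ∈ {}; since epsilon ∈ FIRST, also for every t ∈ FOLLOW(<B>) = {t}.
None of these place a production in M[<B>, s].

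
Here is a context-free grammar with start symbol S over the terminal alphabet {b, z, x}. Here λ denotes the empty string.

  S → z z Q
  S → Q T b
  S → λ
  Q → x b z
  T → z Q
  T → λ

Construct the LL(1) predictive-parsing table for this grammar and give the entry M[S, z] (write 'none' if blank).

S → z z Q

FIRST(Q) = {x}
FIRST(T) = {λ, z}
FIRST(S) = {λ, x, z}  (via Q T b)
FOLLOW(S) includes $ since S is the start symbol.
FOLLOW(S): S appears on no right-hand side. Thus FOLLOW(S) = {$}.
For S → z z Q: FIRST(z z Q) = {z}, so it goes in M[S, t] for t ∈ {z}.
For S → Q T b: FIRST(Q T b) = {x}, so it goes in M[S, t] for t ∈ {x}.
For S → λ: FIRST(λ) = {λ}, so it goes in M[S, t] for t ∈ {}; since λ ∈ FIRST, also for every t ∈ FOLLOW(S) = {$}.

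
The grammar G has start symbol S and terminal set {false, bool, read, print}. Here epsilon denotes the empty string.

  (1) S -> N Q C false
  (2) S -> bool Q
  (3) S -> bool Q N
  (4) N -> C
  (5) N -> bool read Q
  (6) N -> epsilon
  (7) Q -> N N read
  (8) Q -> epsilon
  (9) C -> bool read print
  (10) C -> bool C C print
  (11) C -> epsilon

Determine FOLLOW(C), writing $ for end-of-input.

{$, bool, false, print, read}

FIRST(C): from C->bool read print we get {bool}; from C->bool C C print we get {bool}; from C->epsilon we get {epsilon}. So FIRST(C) = {epsilon, bool}.
FIRST(N): from N->C we get {epsilon, bool}; from N->bool read Q we get {bool}; from N->epsilon we get {epsilon}. So FIRST(N) = {epsilon, bool}.
FIRST(Q): from Q->N N read we get {bool, read}; from Q->epsilon we get {epsilon}. So FIRST(Q) = {epsilon, bool, read}.
FIRST(S): from S->N Q C false we get {bool, false, read}; from S->bool Q we get {bool}; from S->bool Q N we get {bool}. So FIRST(S) = {bool, false, read}.
FOLLOW(S) includes $ since S is the start symbol.
FOLLOW(S): S appears on no right-hand side. Thus FOLLOW(S) = {$}.
FOLLOW(N): in S->N Q C false, N is followed by Q C false with FIRST {bool, false, read}; in S->bool Q N, the suffix after N is empty, so FOLLOW(N) ⊇ FOLLOW(S) = {$}; in Q->N N read (occurrence 1), N is followed by N read with FIRST {bool, read}; in Q->N N read (occurrence 2), N is followed by read with FIRST {read}. Thus FOLLOW(N) = {$, bool, false, read}.
FOLLOW(Q): in S->N Q C false, Q is followed by C false with FIRST {bool, false}; in S->bool Q, the suffix after Q is empty, so FOLLOW(Q) ⊇ FOLLOW(S) = {$}; in S->bool Q N, Q is followed by N with FIRST {epsilon, bool}; in S->bool Q N, the suffix after Q is nullable, so FOLLOW(Q) ⊇ FOLLOW(S) = {$}; in N->bool read Q, the suffix after Q is empty, so FOLLOW(Q) ⊇ FOLLOW(N) = {$, bool, false, read}. Thus FOLLOW(Q) = {$, bool, false, read}.
FOLLOW(C): in S->N Q C false, C is followed by false with FIRST {false}; in N->C, the suffix after C is empty, so FOLLOW(C) ⊇ FOLLOW(N) = {$, bool, false, read}; in C->bool C C print (occurrence 1), C is followed by C print with FIRST {bool, print}; in C->bool C C print (occurrence 2), C is followed by print with FIRST {print}. Thus FOLLOW(C) = {$, bool, false, print, read}.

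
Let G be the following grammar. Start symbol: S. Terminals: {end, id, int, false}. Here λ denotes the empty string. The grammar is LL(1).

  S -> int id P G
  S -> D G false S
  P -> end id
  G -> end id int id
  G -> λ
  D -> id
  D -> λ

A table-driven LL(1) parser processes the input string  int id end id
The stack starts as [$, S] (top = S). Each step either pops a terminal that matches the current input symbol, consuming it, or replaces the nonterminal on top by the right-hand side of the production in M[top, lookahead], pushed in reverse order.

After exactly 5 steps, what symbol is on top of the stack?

id

step 1: stack=$ S  input=int id end id $  — expand S -> int id P G
step 2: stack=$ G P id int  input=int id end id $  — match int
step 3: stack=$ G P id  input=id end id $  — match id
step 4: stack=$ G P  input=end id $  — expand P -> end id
step 5: stack=$ G id end  input=end id $  — match end
Stack after step 5: $ G id (top = id).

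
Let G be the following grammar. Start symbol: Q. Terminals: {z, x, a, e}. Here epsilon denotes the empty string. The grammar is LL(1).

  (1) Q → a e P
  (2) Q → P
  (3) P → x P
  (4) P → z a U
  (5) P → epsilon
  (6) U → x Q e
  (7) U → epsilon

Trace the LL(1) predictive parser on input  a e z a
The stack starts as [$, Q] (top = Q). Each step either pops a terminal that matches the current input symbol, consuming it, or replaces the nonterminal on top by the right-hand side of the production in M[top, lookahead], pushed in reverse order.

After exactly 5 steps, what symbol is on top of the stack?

step 1: stack=$ Q  input=a e z a $  — expand Q → a e P
step 2: stack=$ P e a  input=a e z a $  — match a
step 3: stack=$ P e  input=e z a $  — match e
step 4: stack=$ P  input=z a $  — expand P → z a U
step 5: stack=$ U a z  input=z a $  — match z
Stack after step 5: $ U a (top = a).

a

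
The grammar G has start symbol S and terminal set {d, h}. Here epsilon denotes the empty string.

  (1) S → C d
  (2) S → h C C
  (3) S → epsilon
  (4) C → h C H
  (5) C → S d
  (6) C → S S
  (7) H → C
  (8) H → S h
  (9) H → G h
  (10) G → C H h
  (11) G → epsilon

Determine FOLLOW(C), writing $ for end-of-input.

{$, d, h}

FIRST(S): from S→C d we get {d, h}; from S→h C C we get {h}; from S→epsilon we get {epsilon}. So FIRST(S) = {epsilon, d, h}.
FIRST(C): from C→h C H we get {h}; from C→S d we get {d, h}; from C→S S we get {epsilon, d, h}. So FIRST(C) = {epsilon, d, h}.
FIRST(H): from H→C we get {epsilon, d, h}; from H→S h we get {d, h}; from H→G h we get {d, h}. So FIRST(H) = {epsilon, d, h}.
FIRST(G): from G→C H h we get {d, h}; from G→epsilon we get {epsilon}. So FIRST(G) = {epsilon, d, h}.
FOLLOW(S) includes $ since S is the start symbol.
FOLLOW(G): in H→G h, G is followed by h with FIRST {h}. Thus FOLLOW(G) = {h}.
FOLLOW(S): in C→S d, S is followed by d with FIRST {d}; in C→S S (occurrence 1), S is followed by S with FIRST {epsilon, d, h}; in C→S S (occurrence 1), the suffix after S is nullable, so FOLLOW(S) ⊇ FOLLOW(C) = {$, d, h}; in C→S S (occurrence 2), the suffix after S is empty, so FOLLOW(S) ⊇ FOLLOW(C) = {$, d, h}; in H→S h, S is followed by h with FIRST {h}. Thus FOLLOW(S) = {$, d, h}.
FOLLOW(C): in S→C d, C is followed by d with FIRST {d}; in S→h C C (occurrence 1), C is followed by C with FIRST {epsilon, d, h}; in S→h C C (occurrence 1), the suffix after C is nullable, so FOLLOW(C) ⊇ FOLLOW(S) = {$, d, h}; in S→h C C (occurrence 2), the suffix after C is empty, so FOLLOW(C) ⊇ FOLLOW(S) = {$, d, h}; in C→h C H, C is followed by H with FIRST {epsilon, d, h}; in C→h C H, the suffix after C is nullable (adds nothing new); in H→C, the suffix after C is empty, so FOLLOW(C) ⊇ FOLLOW(H) = {$, d, h}; in G→C H h, C is followed by H h with FIRST {d, h}. Thus FOLLOW(C) = {$, d, h}.
FOLLOW(H): in C→h C H, the suffix after H is empty, so FOLLOW(H) ⊇ FOLLOW(C) = {$, d, h}; in G→C H h, H is followed by h with FIRST {h}. Thus FOLLOW(H) = {$, d, h}.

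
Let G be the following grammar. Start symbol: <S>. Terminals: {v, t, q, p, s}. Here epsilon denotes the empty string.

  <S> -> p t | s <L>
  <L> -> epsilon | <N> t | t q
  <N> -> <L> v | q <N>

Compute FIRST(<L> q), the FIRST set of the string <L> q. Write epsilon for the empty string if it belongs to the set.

{q, t, v}

FIRST(<S>) = {p, s}
FIRST(<L>) = {epsilon, q, t, v}  (via <N> t)
FIRST(<N>) = {q, t, v}  (via <L> v)
FIRST(<L> q): take FIRST of each symbol in turn, carrying on past any symbol whose FIRST contains epsilon; result {q, t, v}.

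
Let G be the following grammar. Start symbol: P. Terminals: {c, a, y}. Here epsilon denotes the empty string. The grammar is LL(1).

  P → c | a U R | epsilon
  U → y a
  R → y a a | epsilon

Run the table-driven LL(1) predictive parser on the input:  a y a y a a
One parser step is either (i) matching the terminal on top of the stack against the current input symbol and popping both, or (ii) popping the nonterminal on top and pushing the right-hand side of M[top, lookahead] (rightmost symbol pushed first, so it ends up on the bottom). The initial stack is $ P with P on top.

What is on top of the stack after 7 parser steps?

a

step 1: stack=$ P  input=a y a y a a $  — expand P → a U R
step 2: stack=$ R U a  input=a y a y a a $  — match a
step 3: stack=$ R U  input=y a y a a $  — expand U → y a
step 4: stack=$ R a y  input=y a y a a $  — match y
step 5: stack=$ R a  input=a y a a $  — match a
step 6: stack=$ R  input=y a a $  — expand R → y a a
step 7: stack=$ a a y  input=y a a $  — match y
Stack after step 7: $ a a (top = a).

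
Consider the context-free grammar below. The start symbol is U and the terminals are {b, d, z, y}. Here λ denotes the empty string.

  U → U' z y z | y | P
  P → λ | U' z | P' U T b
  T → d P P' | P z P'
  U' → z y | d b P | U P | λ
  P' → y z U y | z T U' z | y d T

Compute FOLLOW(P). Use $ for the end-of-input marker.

{$, d, y, z}

FIRST(P'): from P'→y z U y we get {y}; from P'→z T U' z we get {z}; from P'→y d T we get {y}. So FIRST(P') = {y, z}.
FIRST(U): from U→U' z y z we get {d, y, z}; from U→y we get {y}; from U→P we get {λ, d, y, z}. So FIRST(U) = {λ, d, y, z}.
FIRST(P): from P→λ we get {λ}; from P→U' z we get {d, y, z}; from P→P' U T b we get {y, z}. So FIRST(P) = {λ, d, y, z}.
FIRST(T): from T→d P P' we get {d}; from T→P z P' we get {d, y, z}. So FIRST(T) = {d, y, z}.
FIRST(U'): from U'→z y we get {z}; from U'→d b P we get {d}; from U'→U P we get {λ, d, y, z}; from U'→λ we get {λ}. So FIRST(U') = {λ, d, y, z}.
FOLLOW(U) includes $ since U is the start symbol.
FOLLOW(U'): in U→U' z y z, U' is followed by z y z with FIRST {z}; in P→U' z, U' is followed by z with FIRST {z}; in P'→z T U' z, U' is followed by z with FIRST {z}. Thus FOLLOW(U') = {z}.
FOLLOW(U): in P→P' U T b, U is followed by T b with FIRST {d, y, z}; in U'→U P, U is followed by P with FIRST {λ, d, y, z}; in U'→U P, the suffix after U is nullable, so FOLLOW(U) ⊇ FOLLOW(U') = {z}; in P'→y z U y, U is followed by y with FIRST {y}. Thus FOLLOW(U) = {$, d, y, z}.
FOLLOW(P): in U→P, the suffix after P is empty, so FOLLOW(P) ⊇ FOLLOW(U) = {$, d, y, z}; in T→d P P', P is followed by P' with FIRST {y, z}; in T→P z P', P is followed by z P' with FIRST {z}; in U'→d b P, the suffix after P is empty, so FOLLOW(P) ⊇ FOLLOW(U') = {z}; in U'→U P, the suffix after P is empty, so FOLLOW(P) ⊇ FOLLOW(U') = {z}. Thus FOLLOW(P) = {$, d, y, z}.
FOLLOW(T): in P→P' U T b, T is followed by b with FIRST {b}; in P'→z T U' z, T is followed by U' z with FIRST {d, y, z}; in P'→y d T, the suffix after T is empty, so FOLLOW(T) ⊇ FOLLOW(P') = {b, d, y, z}. Thus FOLLOW(T) = {b, d, y, z}.
FOLLOW(P'): in P→P' U T b, P' is followed by U T b with FIRST {d, y, z}; in T→d P P', the suffix after P' is empty, so FOLLOW(P') ⊇ FOLLOW(T) = {b, d, y, z}; in T→P z P', the suffix after P' is empty, so FOLLOW(P') ⊇ FOLLOW(T) = {b, d, y, z}. Thus FOLLOW(P') = {b, d, y, z}.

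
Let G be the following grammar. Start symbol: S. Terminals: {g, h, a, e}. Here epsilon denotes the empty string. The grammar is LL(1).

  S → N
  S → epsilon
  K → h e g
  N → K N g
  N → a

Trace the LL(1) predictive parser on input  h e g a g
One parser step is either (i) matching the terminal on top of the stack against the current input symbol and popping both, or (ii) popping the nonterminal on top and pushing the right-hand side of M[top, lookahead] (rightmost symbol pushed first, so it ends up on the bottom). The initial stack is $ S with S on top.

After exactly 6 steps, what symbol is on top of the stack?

step 1: stack=$ S  input=h e g a g $  — expand S → N
step 2: stack=$ N  input=h e g a g $  — expand N → K N g
step 3: stack=$ g N K  input=h e g a g $  — expand K → h e g
step 4: stack=$ g N g e h  input=h e g a g $  — match h
step 5: stack=$ g N g e  input=e g a g $  — match e
step 6: stack=$ g N g  input=g a g $  — match g
Stack after step 6: $ g N (top = N).

N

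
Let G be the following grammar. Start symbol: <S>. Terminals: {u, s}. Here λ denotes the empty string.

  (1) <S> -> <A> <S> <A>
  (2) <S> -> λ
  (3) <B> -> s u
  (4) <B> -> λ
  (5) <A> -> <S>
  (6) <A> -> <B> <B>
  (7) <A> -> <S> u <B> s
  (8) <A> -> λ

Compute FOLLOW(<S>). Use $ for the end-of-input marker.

FIRST(<B>): from <B>->s u we get {s}; from <B>->λ we get {λ}. So FIRST(<B>) = {λ, s}.
FIRST(<S>): from <S>-><A> <S> <A> we get {λ, s, u}; from <S>->λ we get {λ}. So FIRST(<S>) = {λ, s, u}.
FIRST(<A>): from <A>-><S> we get {λ, s, u}; from <A>-><B> <B> we get {λ, s}; from <A>-><S> u <B> s we get {s, u}; from <A>->λ we get {λ}. So FIRST(<A>) = {λ, s, u}.
FOLLOW(<S>) includes $ since <S> is the start symbol.
FOLLOW(<S>): in <S>-><A> <S> <A>, <S> is followed by <A> with FIRST {λ, s, u}; in <S>-><A> <S> <A>, the suffix after <S> is nullable (adds nothing new); in <A>-><S>, the suffix after <S> is empty, so FOLLOW(<S>) ⊇ FOLLOW(<A>) = {$, s, u}; in <A>-><S> u <B> s, <S> is followed by u <B> s with FIRST {u}. Thus FOLLOW(<S>) = {$, s, u}.
FOLLOW(<A>): in <S>-><A> <S> <A> (occurrence 1), <A> is followed by <S> <A> with FIRST {λ, s, u}; in <S>-><A> <S> <A> (occurrence 1), the suffix after <A> is nullable, so FOLLOW(<A>) ⊇ FOLLOW(<S>) = {$, s, u}; in <S>-><A> <S> <A> (occurrence 2), the suffix after <A> is empty, so FOLLOW(<A>) ⊇ FOLLOW(<S>) = {$, s, u}. Thus FOLLOW(<A>) = {$, s, u}.
FOLLOW(<B>): in <A>-><B> <B> (occurrence 1), <B> is followed by <B> with FIRST {λ, s}; in <A>-><B> <B> (occurrence 1), the suffix after <B> is nullable, so FOLLOW(<B>) ⊇ FOLLOW(<A>) = {$, s, u}; in <A>-><B> <B> (occurrence 2), the suffix after <B> is empty, so FOLLOW(<B>) ⊇ FOLLOW(<A>) = {$, s, u}; in <A>-><S> u <B> s, <B> is followed by s with FIRST {s}. Thus FOLLOW(<B>) = {$, s, u}.

{$, s, u}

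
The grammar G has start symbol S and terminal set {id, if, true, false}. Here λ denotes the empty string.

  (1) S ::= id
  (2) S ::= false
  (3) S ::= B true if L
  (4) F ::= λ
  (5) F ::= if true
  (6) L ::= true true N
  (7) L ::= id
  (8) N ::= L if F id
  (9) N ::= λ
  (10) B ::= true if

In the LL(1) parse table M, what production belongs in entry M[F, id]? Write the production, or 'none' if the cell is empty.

FIRST(F) = {λ, if}
FIRST(L) = {id, true}
FIRST(B) = {true}
FIRST(S) = {false, id, true}  (via B true if L)
FIRST(N) = {λ, id, true}  (via L if F id)
FOLLOW(S) includes $ since S is the start symbol.
FOLLOW(F): in N::=L if F id, F is followed by id with FIRST {id}. Thus FOLLOW(F) = {id}.
For F ::= λ: FIRST(λ) = {λ}, so it goes in M[F, t] for t ∈ {}; since λ ∈ FIRST, also for every t ∈ FOLLOW(F) = {id}.
For F ::= if true: FIRST(if true) = {if}, so it goes in M[F, t] for t ∈ {if}.

F ::= λ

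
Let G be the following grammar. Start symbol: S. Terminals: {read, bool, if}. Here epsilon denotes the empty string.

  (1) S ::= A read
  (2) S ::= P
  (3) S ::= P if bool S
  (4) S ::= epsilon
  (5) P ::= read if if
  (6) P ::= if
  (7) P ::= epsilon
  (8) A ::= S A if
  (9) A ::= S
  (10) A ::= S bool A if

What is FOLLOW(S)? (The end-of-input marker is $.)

{$, bool, if, read}

FIRST(P) = {epsilon, if, read}
FIRST(S) = {epsilon, bool, if, read}  (via A read, P, P if bool S)
FIRST(A) = {epsilon, bool, if, read}  (via S A if, S, S bool A if)
FOLLOW(S) includes $ since S is the start symbol.
FOLLOW(A): in S::=A read, A is followed by read with FIRST {read}; in A::=S A if, A is followed by if with FIRST {if}; in A::=S bool A if, A is followed by if with FIRST {if}. Thus FOLLOW(A) = {if, read}.
FOLLOW(S): in S::=P if bool S, the suffix after S is empty (adds nothing new); in A::=S A if, S is followed by A if with FIRST {bool, if, read}; in A::=S, the suffix after S is empty, so FOLLOW(S) ⊇ FOLLOW(A) = {if, read}; in A::=S bool A if, S is followed by bool A if with FIRST {bool}. Thus FOLLOW(S) = {$, bool, if, read}.
FOLLOW(P): in S::=P, the suffix after P is empty, so FOLLOW(P) ⊇ FOLLOW(S) = {$, bool, if, read}; in S::=P if bool S, P is followed by if bool S with FIRST {if}. Thus FOLLOW(P) = {$, bool, if, read}.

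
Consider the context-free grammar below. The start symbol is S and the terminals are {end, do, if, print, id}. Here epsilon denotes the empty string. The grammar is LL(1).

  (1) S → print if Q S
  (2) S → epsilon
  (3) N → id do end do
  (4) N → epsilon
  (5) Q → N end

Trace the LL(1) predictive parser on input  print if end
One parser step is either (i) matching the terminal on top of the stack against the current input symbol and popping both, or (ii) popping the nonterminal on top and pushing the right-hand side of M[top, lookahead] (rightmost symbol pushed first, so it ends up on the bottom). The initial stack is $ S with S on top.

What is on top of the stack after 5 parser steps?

end

     Stack           Input           Action
  1  $ S             print if end $  expand S → print if Q S
  2  $ S Q if print  print if end $  match print
  3  $ S Q if        if end $        match if
  4  $ S Q           end $           expand Q → N end
  5  $ S end N       end $           expand N → epsilon
Stack after step 5: $ S end (top = end).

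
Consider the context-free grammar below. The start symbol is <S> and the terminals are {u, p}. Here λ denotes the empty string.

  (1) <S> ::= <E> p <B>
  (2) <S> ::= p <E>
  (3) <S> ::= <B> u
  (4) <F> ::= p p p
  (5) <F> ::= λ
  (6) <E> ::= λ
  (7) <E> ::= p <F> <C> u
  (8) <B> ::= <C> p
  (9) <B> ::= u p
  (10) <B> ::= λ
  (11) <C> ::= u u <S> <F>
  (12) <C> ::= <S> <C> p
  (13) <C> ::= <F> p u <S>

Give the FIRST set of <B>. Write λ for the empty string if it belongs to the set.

{λ, p, u}

FIRST(<F>) = {λ, p}
FIRST(<E>) = {λ, p}
FIRST(<S>) = {p, u}  (via <E> p <B>, <B> u)
FIRST(<C>) = {p, u}  (via <S> <C> p, <F> p u <S>)
FIRST(<B>) = {λ, p, u}  (via <C> p)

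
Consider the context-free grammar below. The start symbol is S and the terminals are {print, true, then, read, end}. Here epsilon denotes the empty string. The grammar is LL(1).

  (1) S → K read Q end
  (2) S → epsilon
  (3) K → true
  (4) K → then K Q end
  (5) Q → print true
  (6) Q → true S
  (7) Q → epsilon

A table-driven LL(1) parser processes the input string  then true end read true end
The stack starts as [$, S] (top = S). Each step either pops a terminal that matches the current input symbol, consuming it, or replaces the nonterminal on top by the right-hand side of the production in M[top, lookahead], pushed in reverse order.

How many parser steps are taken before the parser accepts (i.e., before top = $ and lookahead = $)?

      Stack                      Input                          Action
   1  $ S                        then true end read true end $  expand S → K read Q end
   2  $ end Q read K             then true end read true end $  expand K → then K Q end
   3  $ end Q read end Q K then  then true end read true end $  match then
   4  $ end Q read end Q K       true end read true end $       expand K → true
   5  $ end Q read end Q true    true end read true end $       match true
   6  $ end Q read end Q         end read true end $            expand Q → epsilon
   7  $ end Q read end           end read true end $            match end
   8  $ end Q read               read true end $                match read
   9  $ end Q                    true end $                     expand Q → true S
  10  $ end S true               true end $                     match true
  11  $ end S                    end $                          expand S → epsilon
  12  $ end                      end $                          match end
Accept reached after 12 steps.

12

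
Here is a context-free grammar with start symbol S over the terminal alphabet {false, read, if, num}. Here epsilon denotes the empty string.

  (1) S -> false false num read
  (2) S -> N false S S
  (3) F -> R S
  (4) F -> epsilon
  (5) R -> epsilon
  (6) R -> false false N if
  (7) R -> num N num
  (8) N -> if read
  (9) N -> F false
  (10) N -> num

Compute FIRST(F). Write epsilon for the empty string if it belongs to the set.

{epsilon, false, if, num}

FIRST(R) = {epsilon, false, num}
FIRST(S) = {false, if, num}  (via N false S S)
FIRST(F) = {epsilon, false, if, num}  (via R S)
FIRST(N) = {false, if, num}  (via F false)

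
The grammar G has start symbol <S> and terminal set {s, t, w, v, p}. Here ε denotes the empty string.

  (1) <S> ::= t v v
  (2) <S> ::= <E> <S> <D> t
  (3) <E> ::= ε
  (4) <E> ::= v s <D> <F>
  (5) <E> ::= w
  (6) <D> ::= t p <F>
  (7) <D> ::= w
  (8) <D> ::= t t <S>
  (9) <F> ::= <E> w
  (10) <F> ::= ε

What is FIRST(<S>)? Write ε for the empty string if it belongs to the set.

{t, v, w}

FIRST(<E>) = {ε, v, w}
FIRST(<D>) = {t, w}
FIRST(<S>) = {t, v, w}  (via <E> <S> <D> t)
FIRST(<F>) = {ε, v, w}  (via <E> w)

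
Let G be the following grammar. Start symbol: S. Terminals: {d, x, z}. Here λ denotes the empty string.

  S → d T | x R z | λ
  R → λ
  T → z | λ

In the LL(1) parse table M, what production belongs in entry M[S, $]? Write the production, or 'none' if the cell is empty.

FIRST(S): from S→d T we get {d}; from S→x R z we get {x}; from S→λ we get {λ}. So FIRST(S) = {λ, d, x}.
FIRST(R): from R→λ we get {λ}. So FIRST(R) = {λ}.
FIRST(T): from T→z we get {z}; from T→λ we get {λ}. So FIRST(T) = {λ, z}.
FOLLOW(S) includes $ since S is the start symbol.
FOLLOW(S): S appears on no right-hand side. Thus FOLLOW(S) = {$}.
For S → d T: FIRST(d T) = {d}, so it goes in M[S, t] for t ∈ {d}.
For S → x R z: FIRST(x R z) = {x}, so it goes in M[S, t] for t ∈ {x}.
For S → λ: FIRST(λ) = {λ}, so it goes in M[S, t] for t ∈ {}; since λ ∈ FIRST, also for every t ∈ FOLLOW(S) = {$}.

S → λ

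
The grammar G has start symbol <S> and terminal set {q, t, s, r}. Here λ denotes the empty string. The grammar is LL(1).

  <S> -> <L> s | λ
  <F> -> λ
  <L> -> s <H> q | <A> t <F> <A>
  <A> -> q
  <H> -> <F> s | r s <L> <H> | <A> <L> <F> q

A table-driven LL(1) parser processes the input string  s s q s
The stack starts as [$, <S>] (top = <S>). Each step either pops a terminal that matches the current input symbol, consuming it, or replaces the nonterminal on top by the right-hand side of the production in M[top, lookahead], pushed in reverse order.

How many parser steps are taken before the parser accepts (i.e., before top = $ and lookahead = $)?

8

     Stack        Input      Action
  1  $ <S>        s s q s $  expand <S> -> <L> s
  2  $ s <L>      s s q s $  expand <L> -> s <H> q
  3  $ s q <H> s  s s q s $  match s
  4  $ s q <H>    s q s $    expand <H> -> <F> s
  5  $ s q s <F>  s q s $    expand <F> -> λ
  6  $ s q s      s q s $    match s
  7  $ s q        q s $      match q
  8  $ s          s $        match s
Accept reached after 8 steps.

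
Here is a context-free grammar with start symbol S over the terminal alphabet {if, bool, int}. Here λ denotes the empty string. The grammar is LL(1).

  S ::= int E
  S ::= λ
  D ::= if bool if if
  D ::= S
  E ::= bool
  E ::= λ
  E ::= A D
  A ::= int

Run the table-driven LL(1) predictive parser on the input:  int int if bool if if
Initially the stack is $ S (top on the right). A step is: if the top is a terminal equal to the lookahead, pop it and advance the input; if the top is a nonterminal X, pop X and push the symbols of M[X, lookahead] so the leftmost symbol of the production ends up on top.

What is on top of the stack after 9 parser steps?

step 1: stack=$ S  input=int int if bool if if $  — expand S ::= int E
step 2: stack=$ E int  input=int int if bool if if $  — match int
step 3: stack=$ E  input=int if bool if if $  — expand E ::= A D
step 4: stack=$ D A  input=int if bool if if $  — expand A ::= int
step 5: stack=$ D int  input=int if bool if if $  — match int
step 6: stack=$ D  input=if bool if if $  — expand D ::= if bool if if
step 7: stack=$ if if bool if  input=if bool if if $  — match if
step 8: stack=$ if if bool  input=bool if if $  — match bool
step 9: stack=$ if if  input=if if $  — match if
Stack after step 9: $ if (top = if).

if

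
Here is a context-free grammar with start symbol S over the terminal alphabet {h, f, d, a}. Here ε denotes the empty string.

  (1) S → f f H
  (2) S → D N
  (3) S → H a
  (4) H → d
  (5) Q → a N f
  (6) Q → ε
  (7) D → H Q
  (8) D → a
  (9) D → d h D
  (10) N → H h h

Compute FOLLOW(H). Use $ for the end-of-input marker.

{$, a, d, h}

FIRST(H): from H→d we get {d}. So FIRST(H) = {d}.
FIRST(Q): from Q→a N f we get {a}; from Q→ε we get {ε}. So FIRST(Q) = {ε, a}.
FIRST(D): from D→H Q we get {d}; from D→a we get {a}; from D→d h D we get {d}. So FIRST(D) = {a, d}.
FIRST(N): from N→H h h we get {d}. So FIRST(N) = {d}.
FIRST(S): from S→f f H we get {f}; from S→D N we get {a, d}; from S→H a we get {d}. So FIRST(S) = {a, d, f}.
FOLLOW(S) includes $ since S is the start symbol.
FOLLOW(S): S appears on no right-hand side. Thus FOLLOW(S) = {$}.
FOLLOW(D): in S→D N, D is followed by N with FIRST {d}; in D→d h D, the suffix after D is empty (adds nothing new). Thus FOLLOW(D) = {d}.
FOLLOW(H): in S→f f H, the suffix after H is empty, so FOLLOW(H) ⊇ FOLLOW(S) = {$}; in S→H a, H is followed by a with FIRST {a}; in D→H Q, H is followed by Q with FIRST {ε, a}; in D→H Q, the suffix after H is nullable, so FOLLOW(H) ⊇ FOLLOW(D) = {d}; in N→H h h, H is followed by h h with FIRST {h}. Thus FOLLOW(H) = {$, a, d, h}.
FOLLOW(Q): in D→H Q, the suffix after Q is empty, so FOLLOW(Q) ⊇ FOLLOW(D) = {d}. Thus FOLLOW(Q) = {d}.
FOLLOW(N): in S→D N, the suffix after N is empty, so FOLLOW(N) ⊇ FOLLOW(S) = {$}; in Q→a N f, N is followed by f with FIRST {f}. Thus FOLLOW(N) = {$, f}.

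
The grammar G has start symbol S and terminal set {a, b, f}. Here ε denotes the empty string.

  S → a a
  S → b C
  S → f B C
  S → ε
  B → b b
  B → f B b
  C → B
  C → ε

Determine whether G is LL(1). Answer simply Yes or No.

FIRST(S) = {ε, a, b, f}
FIRST(B) = {b, f}
FIRST(C) = {ε, b, f}
FOLLOW(S) = {$}
FOLLOW(B) = {$, b, f}
FOLLOW(C) = {$}
Each cell of M receives at most one production.

Yes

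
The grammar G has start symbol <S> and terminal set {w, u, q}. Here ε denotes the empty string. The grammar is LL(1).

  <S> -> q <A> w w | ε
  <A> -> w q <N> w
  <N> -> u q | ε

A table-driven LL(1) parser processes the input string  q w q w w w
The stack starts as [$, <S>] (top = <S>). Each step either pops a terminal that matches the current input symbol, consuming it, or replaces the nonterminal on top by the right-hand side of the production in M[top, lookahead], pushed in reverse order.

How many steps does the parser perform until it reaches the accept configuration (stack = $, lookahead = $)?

     Stack            Input          Action
  1  $ <S>            q w q w w w $  expand <S> -> q <A> w w
  2  $ w w <A> q      q w q w w w $  match q
  3  $ w w <A>        w q w w w $    expand <A> -> w q <N> w
  4  $ w w w <N> q w  w q w w w $    match w
  5  $ w w w <N> q    q w w w $      match q
  6  $ w w w <N>      w w w $        expand <N> -> ε
  7  $ w w w          w w w $        match w
  8  $ w w            w w $          match w
  9  $ w              w $            match w
Accept reached after 9 steps.

9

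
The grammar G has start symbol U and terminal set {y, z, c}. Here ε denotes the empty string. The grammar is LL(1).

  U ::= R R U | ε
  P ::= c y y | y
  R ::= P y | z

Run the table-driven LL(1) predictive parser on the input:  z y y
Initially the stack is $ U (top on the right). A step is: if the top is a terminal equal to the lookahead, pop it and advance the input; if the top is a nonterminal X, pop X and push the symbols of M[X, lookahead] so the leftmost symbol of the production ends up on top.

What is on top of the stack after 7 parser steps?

     Stack    Input    Action
  1  $ U      z y y $  expand U ::= R R U
  2  $ U R R  z y y $  expand R ::= z
  3  $ U R z  z y y $  match z
  4  $ U R    y y $    expand R ::= P y
  5  $ U y P  y y $    expand P ::= y
  6  $ U y y  y y $    match y
  7  $ U y    y $      match y
Stack after step 7: $ U (top = U).

U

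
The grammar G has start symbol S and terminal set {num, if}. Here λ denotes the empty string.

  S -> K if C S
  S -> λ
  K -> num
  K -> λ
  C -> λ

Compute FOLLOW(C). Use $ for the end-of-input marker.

FIRST(K): from K->num we get {num}; from K->λ we get {λ}. So FIRST(K) = {λ, num}.
FIRST(C): from C->λ we get {λ}. So FIRST(C) = {λ}.
FIRST(S): from S->K if C S we get {if, num}; from S->λ we get {λ}. So FIRST(S) = {λ, if, num}.
FOLLOW(S) includes $ since S is the start symbol.
FOLLOW(S): in S->K if C S, the suffix after S is empty (adds nothing new). Thus FOLLOW(S) = {$}.
FOLLOW(K): in S->K if C S, K is followed by if C S with FIRST {if}. Thus FOLLOW(K) = {if}.
FOLLOW(C): in S->K if C S, C is followed by S with FIRST {λ, if, num}; in S->K if C S, the suffix after C is nullable, so FOLLOW(C) ⊇ FOLLOW(S) = {$}. Thus FOLLOW(C) = {$, if, num}.

{$, if, num}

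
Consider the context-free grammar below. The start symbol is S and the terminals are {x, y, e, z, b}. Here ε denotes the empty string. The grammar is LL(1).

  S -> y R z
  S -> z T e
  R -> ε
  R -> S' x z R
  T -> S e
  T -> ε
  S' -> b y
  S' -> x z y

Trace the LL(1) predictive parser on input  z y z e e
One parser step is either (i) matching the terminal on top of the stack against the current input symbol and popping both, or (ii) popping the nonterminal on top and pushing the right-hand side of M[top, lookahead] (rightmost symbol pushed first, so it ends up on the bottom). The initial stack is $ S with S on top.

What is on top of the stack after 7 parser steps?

e

     Stack        Input        Action
  1  $ S          z y z e e $  expand S -> z T e
  2  $ e T z      z y z e e $  match z
  3  $ e T        y z e e $    expand T -> S e
  4  $ e e S      y z e e $    expand S -> y R z
  5  $ e e z R y  y z e e $    match y
  6  $ e e z R    z e e $      expand R -> ε
  7  $ e e z      z e e $      match z
Stack after step 7: $ e e (top = e).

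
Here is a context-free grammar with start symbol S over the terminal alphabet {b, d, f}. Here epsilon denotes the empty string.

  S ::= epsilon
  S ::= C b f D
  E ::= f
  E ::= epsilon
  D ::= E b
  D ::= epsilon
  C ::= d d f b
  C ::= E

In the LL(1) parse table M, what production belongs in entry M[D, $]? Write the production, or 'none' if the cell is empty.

FIRST(E) = {epsilon, f}
FIRST(D) = {epsilon, b, f}  (via E b)
FIRST(C) = {epsilon, d, f}  (via E)
FIRST(S) = {epsilon, b, d, f}  (via C b f D)
FOLLOW(S) includes $ since S is the start symbol.
FOLLOW(S): S appears on no right-hand side. Thus FOLLOW(S) = {$}.
FOLLOW(D): in S::=C b f D, the suffix after D is empty, so FOLLOW(D) ⊇ FOLLOW(S) = {$}. Thus FOLLOW(D) = {$}.
For D ::= E b: FIRST(E b) = {b, f}, so it goes in M[D, t] for t ∈ {b, f}.
For D ::= epsilon: FIRST(epsilon) = {epsilon}, so it goes in M[D, t] for t ∈ {}; since epsilon ∈ FIRST, also for every t ∈ FOLLOW(D) = {$}.

D ::= epsilon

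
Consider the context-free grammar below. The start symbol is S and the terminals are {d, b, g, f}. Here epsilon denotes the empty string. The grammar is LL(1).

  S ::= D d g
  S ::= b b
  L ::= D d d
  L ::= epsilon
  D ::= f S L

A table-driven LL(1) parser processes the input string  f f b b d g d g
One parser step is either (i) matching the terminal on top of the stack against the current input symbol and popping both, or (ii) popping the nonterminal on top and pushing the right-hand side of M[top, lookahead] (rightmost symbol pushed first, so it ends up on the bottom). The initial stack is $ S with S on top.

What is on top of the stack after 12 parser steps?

step 1: stack=$ S  input=f f b b d g d g $  — expand S ::= D d g
step 2: stack=$ g d D  input=f f b b d g d g $  — expand D ::= f S L
step 3: stack=$ g d L S f  input=f f b b d g d g $  — match f
step 4: stack=$ g d L S  input=f b b d g d g $  — expand S ::= D d g
step 5: stack=$ g d L g d D  input=f b b d g d g $  — expand D ::= f S L
step 6: stack=$ g d L g d L S f  input=f b b d g d g $  — match f
step 7: stack=$ g d L g d L S  input=b b d g d g $  — expand S ::= b b
step 8: stack=$ g d L g d L b b  input=b b d g d g $  — match b
step 9: stack=$ g d L g d L b  input=b d g d g $  — match b
step 10: stack=$ g d L g d L  input=d g d g $  — expand L ::= epsilon
step 11: stack=$ g d L g d  input=d g d g $  — match d
step 12: stack=$ g d L g  input=g d g $  — match g
Stack after step 12: $ g d L (top = L).

L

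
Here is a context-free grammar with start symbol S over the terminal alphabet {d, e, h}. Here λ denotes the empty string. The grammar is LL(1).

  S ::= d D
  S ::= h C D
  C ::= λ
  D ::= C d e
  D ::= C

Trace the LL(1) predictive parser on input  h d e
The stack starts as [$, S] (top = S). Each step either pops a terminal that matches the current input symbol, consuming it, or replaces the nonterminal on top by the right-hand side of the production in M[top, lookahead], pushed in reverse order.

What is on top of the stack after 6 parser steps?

     Stack    Input    Action
  1  $ S      h d e $  expand S ::= h C D
  2  $ D C h  h d e $  match h
  3  $ D C    d e $    expand C ::= λ
  4  $ D      d e $    expand D ::= C d e
  5  $ e d C  d e $    expand C ::= λ
  6  $ e d    d e $    match d
Stack after step 6: $ e (top = e).

e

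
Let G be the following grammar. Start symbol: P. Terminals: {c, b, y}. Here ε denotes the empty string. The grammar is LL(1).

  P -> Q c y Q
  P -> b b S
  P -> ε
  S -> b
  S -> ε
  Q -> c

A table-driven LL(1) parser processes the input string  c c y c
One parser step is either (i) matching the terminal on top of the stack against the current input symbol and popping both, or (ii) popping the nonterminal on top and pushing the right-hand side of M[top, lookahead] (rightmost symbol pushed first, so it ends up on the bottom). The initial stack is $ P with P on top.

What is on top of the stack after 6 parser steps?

step 1: stack=$ P  input=c c y c $  — expand P -> Q c y Q
step 2: stack=$ Q y c Q  input=c c y c $  — expand Q -> c
step 3: stack=$ Q y c c  input=c c y c $  — match c
step 4: stack=$ Q y c  input=c y c $  — match c
step 5: stack=$ Q y  input=y c $  — match y
step 6: stack=$ Q  input=c $  — expand Q -> c
Stack after step 6: $ c (top = c).

c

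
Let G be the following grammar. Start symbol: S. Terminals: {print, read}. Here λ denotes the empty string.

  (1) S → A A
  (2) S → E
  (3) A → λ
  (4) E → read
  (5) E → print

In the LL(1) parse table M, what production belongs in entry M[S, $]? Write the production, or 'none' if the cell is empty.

FIRST(A) = {λ}
FIRST(E) = {print, read}
FIRST(S) = {λ, print, read}  (via A A, E)
FOLLOW(S) includes $ since S is the start symbol.
FOLLOW(S): S appears on no right-hand side. Thus FOLLOW(S) = {$}.
For S → A A: FIRST(A A) = {λ}, so it goes in M[S, t] for t ∈ {}; since λ ∈ FIRST, also for every t ∈ FOLLOW(S) = {$}.
For S → E: FIRST(E) = {print, read}, so it goes in M[S, t] for t ∈ {print, read}.

S → A A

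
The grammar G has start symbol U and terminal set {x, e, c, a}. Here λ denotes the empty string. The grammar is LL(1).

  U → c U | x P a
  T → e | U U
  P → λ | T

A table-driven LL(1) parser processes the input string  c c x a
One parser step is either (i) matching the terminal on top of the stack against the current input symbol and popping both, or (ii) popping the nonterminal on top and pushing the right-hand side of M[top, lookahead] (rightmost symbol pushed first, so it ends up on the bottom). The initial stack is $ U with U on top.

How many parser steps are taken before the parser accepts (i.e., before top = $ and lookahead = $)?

8

     Stack    Input      Action
  1  $ U      c c x a $  expand U → c U
  2  $ U c    c c x a $  match c
  3  $ U      c x a $    expand U → c U
  4  $ U c    c x a $    match c
  5  $ U      x a $      expand U → x P a
  6  $ a P x  x a $      match x
  7  $ a P    a $        expand P → λ
  8  $ a      a $        match a
Accept reached after 8 steps.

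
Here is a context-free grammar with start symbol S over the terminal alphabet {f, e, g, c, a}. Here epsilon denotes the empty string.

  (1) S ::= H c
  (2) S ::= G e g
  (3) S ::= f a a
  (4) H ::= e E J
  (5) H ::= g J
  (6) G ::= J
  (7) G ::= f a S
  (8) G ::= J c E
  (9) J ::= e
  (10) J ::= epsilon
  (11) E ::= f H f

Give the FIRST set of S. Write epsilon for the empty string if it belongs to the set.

{c, e, f, g}

FIRST(H) = {e, g}
FIRST(J) = {epsilon, e}
FIRST(E) = {f}
FIRST(G) = {epsilon, c, e, f}  (via J, J c E)
FIRST(S) = {c, e, f, g}  (via H c, G e g)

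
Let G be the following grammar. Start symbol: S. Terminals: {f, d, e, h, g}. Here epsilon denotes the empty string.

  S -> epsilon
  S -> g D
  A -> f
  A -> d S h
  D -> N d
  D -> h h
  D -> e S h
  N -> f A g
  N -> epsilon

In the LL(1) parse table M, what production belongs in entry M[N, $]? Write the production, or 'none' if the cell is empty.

FIRST(S): from S->epsilon we get {epsilon}; from S->g D we get {g}. So FIRST(S) = {epsilon, g}.
FIRST(A): from A->f we get {f}; from A->d S h we get {d}. So FIRST(A) = {d, f}.
FIRST(N): from N->f A g we get {f}; from N->epsilon we get {epsilon}. So FIRST(N) = {epsilon, f}.
FIRST(D): from D->N d we get {d, f}; from D->h h we get {h}; from D->e S h we get {e}. So FIRST(D) = {d, e, f, h}.
FOLLOW(S) includes $ since S is the start symbol.
FOLLOW(N): in D->N d, N is followed by d with FIRST {d}. Thus FOLLOW(N) = {d}.
For N -> f A g: FIRST(f A g) = {f}, so it goes in M[N, t] for t ∈ {f}.
For N -> epsilon: FIRST(epsilon) = {epsilon}, so it goes in M[N, t] for t ∈ {}; since epsilon ∈ FIRST, also for every t ∈ FOLLOW(N) = {d}.
None of these place a production in M[N, $].

none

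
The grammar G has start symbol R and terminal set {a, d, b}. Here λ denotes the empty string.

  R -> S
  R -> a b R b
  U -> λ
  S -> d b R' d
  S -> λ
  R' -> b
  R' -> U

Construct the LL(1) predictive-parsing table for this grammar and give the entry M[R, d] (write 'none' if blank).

R -> S

FIRST(U): from U->λ we get {λ}. So FIRST(U) = {λ}.
FIRST(S): from S->d b R' d we get {d}; from S->λ we get {λ}. So FIRST(S) = {λ, d}.
FIRST(R): from R->S we get {λ, d}; from R->a b R b we get {a}. So FIRST(R) = {λ, a, d}.
FIRST(R'): from R'->b we get {b}; from R'->U we get {λ}. So FIRST(R') = {λ, b}.
FOLLOW(R) includes $ since R is the start symbol.
FOLLOW(R): in R->a b R b, R is followed by b with FIRST {b}. Thus FOLLOW(R) = {$, b}.
For R -> S: FIRST(S) = {λ, d}, so it goes in M[R, t] for t ∈ {d}; since λ ∈ FIRST, also for every t ∈ FOLLOW(R) = {$, b}.
For R -> a b R b: FIRST(a b R b) = {a}, so it goes in M[R, t] for t ∈ {a}.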